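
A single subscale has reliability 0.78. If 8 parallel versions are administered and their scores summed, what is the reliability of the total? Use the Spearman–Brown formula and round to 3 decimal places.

ρ_k = kρ / (1 + (k−1)ρ) = 8·0.78 / (1 + 7·0.78) = 6.240 / 6.460 = 0.966.

0.966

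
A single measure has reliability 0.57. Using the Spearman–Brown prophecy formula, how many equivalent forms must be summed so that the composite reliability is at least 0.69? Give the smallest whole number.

k ≥ ρ*(1−ρ₁)/(ρ₁(1−ρ*)) = 0.69·0.43 / (0.57·0.31) = 1.679.
Smallest integer k = 2.

2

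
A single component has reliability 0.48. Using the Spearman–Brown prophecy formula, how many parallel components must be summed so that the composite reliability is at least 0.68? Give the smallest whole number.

3

k ≥ ρ*(1−ρ₁)/(ρ₁(1−ρ*)) = 0.68·0.52 / (0.48·0.32) = 2.302.
Smallest integer k = 3.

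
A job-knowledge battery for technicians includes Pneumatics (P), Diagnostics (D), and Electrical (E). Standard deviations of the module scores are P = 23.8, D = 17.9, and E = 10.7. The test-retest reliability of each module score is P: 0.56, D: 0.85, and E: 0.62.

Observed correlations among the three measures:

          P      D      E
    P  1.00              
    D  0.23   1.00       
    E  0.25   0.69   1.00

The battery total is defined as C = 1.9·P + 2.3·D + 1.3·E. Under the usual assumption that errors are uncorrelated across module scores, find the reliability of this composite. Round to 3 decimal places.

Var(C) = 1.9²·23.8² + 2.3²·17.9² + 1.3²·10.7² + 2·[4.37·23.8·17.9·0.23 + 2.47·23.8·10.7·0.25 + 2.99·17.9·10.7·0.69] = 3933.31 + 1961.18 = 5894.49.
Because errors are independent across components, Cov(Tᵢ,Tⱼ) = Cov(Xᵢ,Xⱼ); the off-diagonal part of the true-score variance is the same as above.
True-score variance = [1.9²·23.8²·0.56 + 2.3²·17.9²·0.85 + 1.3²·10.7²·0.62] + 1961.18 = 2705.8 + 1961.18 = 4666.98.
Reliability = 4666.98 / 5894.49 = 0.792.

0.792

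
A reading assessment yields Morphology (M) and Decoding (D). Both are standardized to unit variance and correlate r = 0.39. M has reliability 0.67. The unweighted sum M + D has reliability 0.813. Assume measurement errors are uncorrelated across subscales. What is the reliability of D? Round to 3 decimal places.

Var(M+D) = 2 + 2·0.39 = 2.780.
True-score variance = ρ_M + ρ_D + 2·0.39, so 0.813 = (0.67 + ρ_D + 0.78) / 2.780.
ρ_D = 0.813·2.780 − 0.67 − 0.78 = 0.810.

0.810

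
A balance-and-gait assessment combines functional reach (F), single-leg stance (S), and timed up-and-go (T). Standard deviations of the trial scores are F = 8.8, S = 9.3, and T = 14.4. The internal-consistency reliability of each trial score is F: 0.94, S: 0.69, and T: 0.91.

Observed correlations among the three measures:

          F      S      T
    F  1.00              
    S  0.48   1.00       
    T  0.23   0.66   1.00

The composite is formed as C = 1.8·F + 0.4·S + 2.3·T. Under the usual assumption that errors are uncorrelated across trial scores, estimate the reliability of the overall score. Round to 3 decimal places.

0.935

Var(C) = 1.8²·8.8² + 0.4²·9.3² + 2.3²·14.4² + 2·[0.72·8.8·9.3·0.48 + 4.14·8.8·14.4·0.23 + 0.92·9.3·14.4·0.66] = 1361.68 + 460.526 = 1822.2.
Because errors are independent across components, Cov(Tᵢ,Tⱼ) = Cov(Xᵢ,Xⱼ); the off-diagonal part of the true-score variance is the same as above.
True-score variance = [1.8²·8.8²·0.94 + 0.4²·9.3²·0.69 + 2.3²·14.4²·0.91] + 460.526 = 1243.61 + 460.526 = 1704.14.
Reliability = 1704.14 / 1822.2 = 0.935.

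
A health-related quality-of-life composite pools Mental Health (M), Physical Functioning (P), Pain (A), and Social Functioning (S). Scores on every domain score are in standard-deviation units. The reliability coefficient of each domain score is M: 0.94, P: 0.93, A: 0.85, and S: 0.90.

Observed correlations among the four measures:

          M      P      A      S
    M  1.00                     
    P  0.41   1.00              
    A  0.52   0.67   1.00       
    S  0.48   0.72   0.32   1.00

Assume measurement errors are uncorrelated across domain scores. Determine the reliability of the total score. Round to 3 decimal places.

0.963

Var(M+P+A+S) = 4 + 2·[0.41 + 0.52 + 0.48 + 0.67 + 0.72 + 0.32] = 4 + 6.24 = 10.24.
Because errors are independent across components, Cov(Tᵢ,Tⱼ) = Cov(Xᵢ,Xⱼ); the off-diagonal part of the true-score variance is the same as above.
True-score variance = [0.94 + 0.93 + 0.85 + 0.90] + 6.24 = 3.62 + 6.24 = 9.86.
Reliability = 9.86 / 10.24 = 0.963.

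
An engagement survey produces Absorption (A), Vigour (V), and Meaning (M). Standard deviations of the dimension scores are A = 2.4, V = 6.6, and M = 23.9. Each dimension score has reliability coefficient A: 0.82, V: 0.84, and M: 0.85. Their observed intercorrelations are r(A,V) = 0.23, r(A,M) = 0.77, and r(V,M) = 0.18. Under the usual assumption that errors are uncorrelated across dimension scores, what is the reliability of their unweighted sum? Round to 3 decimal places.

Var(A+V+M) = 2.4² + 6.6² + 23.9² + 2·[2.4·6.6·0.23 + 2.4·23.9·0.77 + 6.6·23.9·0.18] = 620.53 + 152.407 = 772.937.
With uncorrelated errors the cross-covariances are all true-score covariance, so they carry over unchanged; only the diagonal terms shrink to ρᵢσᵢ².
True-score variance = [2.4²·0.82 + 6.6²·0.84 + 23.9²·0.85] + 152.407 = 526.842 + 152.407 = 679.249.
Reliability = 679.249 / 772.937 = 0.879.

0.879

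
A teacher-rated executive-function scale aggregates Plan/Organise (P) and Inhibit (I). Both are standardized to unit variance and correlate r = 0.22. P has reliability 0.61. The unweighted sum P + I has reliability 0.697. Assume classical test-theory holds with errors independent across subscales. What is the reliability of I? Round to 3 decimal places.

Var(P+I) = 2 + 2·0.22 = 2.440.
True-score variance = ρ_P + ρ_I + 2·0.22, so 0.697 = (0.61 + ρ_I + 0.44) / 2.440.
ρ_I = 0.697·2.440 − 0.61 − 0.44 = 0.651.

0.651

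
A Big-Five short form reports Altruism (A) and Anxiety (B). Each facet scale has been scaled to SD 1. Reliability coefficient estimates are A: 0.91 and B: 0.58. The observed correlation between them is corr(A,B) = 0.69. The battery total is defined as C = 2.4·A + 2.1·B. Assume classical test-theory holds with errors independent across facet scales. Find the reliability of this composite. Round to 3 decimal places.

0.862

Var(C) = 2.4² + 2.1² + 2·[5.04·0.69] = 10.17 + 6.9552 = 17.1252.
Because errors are independent across components, Cov(Tᵢ,Tⱼ) = Cov(Xᵢ,Xⱼ); the off-diagonal part of the true-score variance is the same as above.
True-score variance = [2.4²·0.91 + 2.1²·0.58] + 6.9552 = 7.7994 + 6.9552 = 14.7546.
Reliability = 14.7546 / 17.1252 = 0.862.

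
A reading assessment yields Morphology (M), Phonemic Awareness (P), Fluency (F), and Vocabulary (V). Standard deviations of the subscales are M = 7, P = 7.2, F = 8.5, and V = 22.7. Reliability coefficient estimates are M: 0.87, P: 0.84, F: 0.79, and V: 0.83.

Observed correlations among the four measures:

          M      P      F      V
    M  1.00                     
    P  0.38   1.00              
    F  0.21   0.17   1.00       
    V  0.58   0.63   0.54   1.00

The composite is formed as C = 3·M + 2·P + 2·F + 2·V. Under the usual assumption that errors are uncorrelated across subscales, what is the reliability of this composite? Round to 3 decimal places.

0.919

Var(C) = 3²·7² + 2²·7.2² + 2²·8.5² + 2²·22.7² + 2·[6·7·7.2·0.38 + 6·7·8.5·0.21 + 6·7·22.7·0.58 + 4·7.2·8.5·0.17 + 4·7.2·22.7·0.63 + 4·8.5·22.7·0.54] = 2998.52 + 3226.22 = 6224.74.
Under uncorrelated errors the observed covariances equal the true-score covariances, so only the own-variance terms attenuate.
True-score variance = [3²·7²·0.87 + 2²·7.2²·0.84 + 2²·8.5²·0.79 + 2²·22.7²·0.83] + 3226.22 = 2496.93 + 3226.22 = 5723.15.
Reliability = 5723.15 / 6224.74 = 0.919.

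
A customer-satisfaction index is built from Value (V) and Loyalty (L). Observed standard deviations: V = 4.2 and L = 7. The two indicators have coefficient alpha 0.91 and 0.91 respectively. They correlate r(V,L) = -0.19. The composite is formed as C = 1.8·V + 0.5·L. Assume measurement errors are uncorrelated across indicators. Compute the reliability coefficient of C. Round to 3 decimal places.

Var(C) = 1.8²·4.2² + 0.5²·7² + 2·[0.9·4.2·7·(-0.19)] = 69.4036 − 10.0548 = 59.3488.
Because errors are independent across components, Cov(Tᵢ,Tⱼ) = Cov(Xᵢ,Xⱼ); the off-diagonal part of the true-score variance is the same as above.
True-score variance = [1.8²·4.2²·0.91 + 0.5²·7²·0.91] − 10.0548 = 63.1573 − 10.0548 = 53.1025.
Reliability = 53.1025 / 59.3488 = 0.895.

0.895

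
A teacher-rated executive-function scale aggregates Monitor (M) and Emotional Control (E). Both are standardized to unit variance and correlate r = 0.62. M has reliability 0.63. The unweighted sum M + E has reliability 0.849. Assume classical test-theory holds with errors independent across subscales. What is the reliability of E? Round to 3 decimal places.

0.881

Var(M+E) = 2 + 2·0.62 = 3.240.
True-score variance = ρ_M + ρ_E + 2·0.62, so 0.849 = (0.63 + ρ_E + 1.24) / 3.240.
ρ_E = 0.849·3.240 − 0.63 − 1.24 = 0.881.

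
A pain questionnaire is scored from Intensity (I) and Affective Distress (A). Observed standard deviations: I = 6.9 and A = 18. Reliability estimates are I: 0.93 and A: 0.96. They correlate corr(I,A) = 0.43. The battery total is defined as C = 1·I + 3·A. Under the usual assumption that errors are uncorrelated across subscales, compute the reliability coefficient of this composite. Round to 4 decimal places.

Var(C) = 6.9² + 3²·18² + 2·[3·6.9·18·0.43] = 2963.61 + 320.436 = 3284.05.
Under uncorrelated errors the observed covariances equal the true-score covariances, so only the own-variance terms attenuate.
True-score variance = [6.9²·0.93 + 3²·18²·0.96] + 320.436 = 2843.64 + 320.436 = 3164.07.
Reliability = 3164.07 / 3284.05 = 0.9635.

0.9635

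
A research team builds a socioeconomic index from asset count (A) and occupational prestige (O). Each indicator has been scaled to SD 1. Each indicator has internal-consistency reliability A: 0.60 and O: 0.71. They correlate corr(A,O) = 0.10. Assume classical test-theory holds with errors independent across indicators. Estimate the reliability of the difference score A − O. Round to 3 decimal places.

Var(A−O) = 1 + 1 − 2·0.10 = 2 − 0.2 = 1.8.
With uncorrelated errors the cross-covariances are all true-score covariance, so they carry over unchanged; only the diagonal terms shrink to ρᵢσᵢ².
True-score variance = [0.60 + 0.71] − 0.2 = 1.31 − 0.2 = 1.11.
Reliability = 1.11 / 1.8 = 0.617.

0.617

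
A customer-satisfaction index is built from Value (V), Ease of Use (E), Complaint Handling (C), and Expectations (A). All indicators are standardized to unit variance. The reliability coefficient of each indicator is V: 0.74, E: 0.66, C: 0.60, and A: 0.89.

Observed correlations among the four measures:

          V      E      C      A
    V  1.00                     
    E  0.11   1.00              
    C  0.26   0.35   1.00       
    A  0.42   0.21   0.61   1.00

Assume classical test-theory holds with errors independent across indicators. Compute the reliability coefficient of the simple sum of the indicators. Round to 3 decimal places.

Var(V+E+C+A) = 4 + 2·[0.11 + 0.26 + 0.42 + 0.35 + 0.21 + 0.61] = 4 + 3.92 = 7.92.
Under uncorrelated errors the observed covariances equal the true-score covariances, so only the own-variance terms attenuate.
True-score variance = [0.74 + 0.66 + 0.60 + 0.89] + 3.92 = 2.89 + 3.92 = 6.81.
Reliability = 6.81 / 7.92 = 0.860.

0.860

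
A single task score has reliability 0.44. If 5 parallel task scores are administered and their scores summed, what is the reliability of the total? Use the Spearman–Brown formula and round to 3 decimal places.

0.797

ρ_k = kρ / (1 + (k−1)ρ) = 5·0.44 / (1 + 4·0.44) = 2.200 / 2.760 = 0.797.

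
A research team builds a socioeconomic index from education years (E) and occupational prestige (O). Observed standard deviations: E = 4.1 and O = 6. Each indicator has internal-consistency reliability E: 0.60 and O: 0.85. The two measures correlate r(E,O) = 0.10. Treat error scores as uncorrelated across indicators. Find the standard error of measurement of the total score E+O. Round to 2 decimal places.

Var(total) = 52.81 + 4.92 = 57.73.
True-score variance = 40.686 + 4.92 = 45.606, so reliability = 0.7900.
Error variance = 57.73 − 45.606 = 12.124; SEM = √12.124 = 3.48.

3.48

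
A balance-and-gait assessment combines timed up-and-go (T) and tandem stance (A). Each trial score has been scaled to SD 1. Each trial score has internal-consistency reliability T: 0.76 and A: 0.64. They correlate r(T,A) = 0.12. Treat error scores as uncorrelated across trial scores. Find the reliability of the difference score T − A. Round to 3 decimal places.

Var(T−A) = 1 + 1 − 2·0.12 = 2 − 0.24 = 1.76.
Under uncorrelated errors the observed covariances equal the true-score covariances, so only the own-variance terms attenuate.
True-score variance = [0.76 + 0.64] − 0.24 = 1.4 − 0.24 = 1.16.
Reliability = 1.16 / 1.76 = 0.659.

0.659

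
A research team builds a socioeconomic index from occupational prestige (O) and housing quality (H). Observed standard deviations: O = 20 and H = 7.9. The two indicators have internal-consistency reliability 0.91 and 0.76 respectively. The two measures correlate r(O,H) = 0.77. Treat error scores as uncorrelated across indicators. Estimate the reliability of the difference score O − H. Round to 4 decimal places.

Var(O−H) = 20² + 7.9² − 2·20·7.9·0.77 = 462.41 − 243.32 = 219.09.
Under uncorrelated errors the observed covariances equal the true-score covariances, so only the own-variance terms attenuate.
True-score variance = [20²·0.91 + 7.9²·0.76] − 243.32 = 411.432 − 243.32 = 168.112.
Reliability = 168.112 / 219.09 = 0.7673.

0.7673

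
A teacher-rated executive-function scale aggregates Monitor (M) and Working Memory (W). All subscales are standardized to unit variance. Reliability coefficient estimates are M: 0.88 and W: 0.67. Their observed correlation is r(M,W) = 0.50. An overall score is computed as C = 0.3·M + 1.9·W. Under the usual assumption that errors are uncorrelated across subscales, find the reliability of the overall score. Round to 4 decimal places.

Var(C) = 0.3² + 1.9² + 2·[0.57·0.50] = 3.7 + 0.57 = 4.27.
Under uncorrelated errors the observed covariances equal the true-score covariances, so only the own-variance terms attenuate.
True-score variance = [0.3²·0.88 + 1.9²·0.67] + 0.57 = 2.4979 + 0.57 = 3.0679.
Reliability = 3.0679 / 4.27 = 0.7185.

0.7185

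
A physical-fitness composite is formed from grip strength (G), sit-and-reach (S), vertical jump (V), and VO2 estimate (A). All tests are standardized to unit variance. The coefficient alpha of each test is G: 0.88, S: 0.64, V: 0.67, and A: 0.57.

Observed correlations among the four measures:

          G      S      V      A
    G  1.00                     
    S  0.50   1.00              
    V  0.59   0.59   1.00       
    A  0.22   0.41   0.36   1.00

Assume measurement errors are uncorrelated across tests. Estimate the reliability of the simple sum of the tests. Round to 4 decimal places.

0.8672

Var(G+S+V+A) = 4 + 2·[0.50 + 0.59 + 0.22 + 0.59 + 0.41 + 0.36] = 4 + 5.34 = 9.34.
With uncorrelated errors the cross-covariances are all true-score covariance, so they carry over unchanged; only the diagonal terms shrink to ρᵢσᵢ².
True-score variance = [0.88 + 0.64 + 0.67 + 0.57] + 5.34 = 2.76 + 5.34 = 8.1.
Reliability = 8.1 / 9.34 = 0.8672.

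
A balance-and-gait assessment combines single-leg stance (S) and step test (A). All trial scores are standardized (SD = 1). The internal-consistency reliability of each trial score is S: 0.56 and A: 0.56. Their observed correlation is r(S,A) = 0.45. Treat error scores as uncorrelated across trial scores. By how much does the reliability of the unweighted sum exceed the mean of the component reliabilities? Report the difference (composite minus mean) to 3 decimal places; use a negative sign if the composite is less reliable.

Var(sum) = 2 + 0.9 = 2.9; true-score variance = 1.12 + 0.9 = 2.02; composite reliability = 0.6966.
Mean component reliability = 0.5600.
Difference = 0.6966 − 0.5600 = 0.137.

0.137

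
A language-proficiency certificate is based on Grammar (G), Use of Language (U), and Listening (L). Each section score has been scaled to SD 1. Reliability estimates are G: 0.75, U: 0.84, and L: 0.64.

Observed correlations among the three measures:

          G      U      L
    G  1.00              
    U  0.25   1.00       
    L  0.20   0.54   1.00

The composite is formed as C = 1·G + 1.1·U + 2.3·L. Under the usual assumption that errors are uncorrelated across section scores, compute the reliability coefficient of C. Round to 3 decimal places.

0.799

Var(C) = 1 + 1.1² + 2.3² + 2·[1.1·0.25 + 2.3·0.20 + 2.53·0.54] = 7.5 + 4.2024 = 11.7024.
With uncorrelated errors the cross-covariances are all true-score covariance, so they carry over unchanged; only the diagonal terms shrink to ρᵢσᵢ².
True-score variance = [0.75 + 1.1²·0.84 + 2.3²·0.64] + 4.2024 = 5.152 + 4.2024 = 9.3544.
Reliability = 9.3544 / 11.7024 = 0.799.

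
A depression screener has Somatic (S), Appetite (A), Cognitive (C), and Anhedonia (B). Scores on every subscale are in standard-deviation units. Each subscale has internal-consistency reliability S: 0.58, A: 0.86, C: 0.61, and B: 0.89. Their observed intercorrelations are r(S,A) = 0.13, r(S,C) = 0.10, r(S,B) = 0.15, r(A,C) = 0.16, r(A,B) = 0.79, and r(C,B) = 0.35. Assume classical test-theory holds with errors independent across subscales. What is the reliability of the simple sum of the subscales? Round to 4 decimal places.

0.8560

Var(S+A+C+B) = 4 + 2·[0.13 + 0.10 + 0.15 + 0.16 + 0.79 + 0.35] = 4 + 3.36 = 7.36.
Because errors are independent across components, Cov(Tᵢ,Tⱼ) = Cov(Xᵢ,Xⱼ); the off-diagonal part of the true-score variance is the same as above.
True-score variance = [0.58 + 0.86 + 0.61 + 0.89] + 3.36 = 2.94 + 3.36 = 6.3.
Reliability = 6.3 / 7.36 = 0.8560.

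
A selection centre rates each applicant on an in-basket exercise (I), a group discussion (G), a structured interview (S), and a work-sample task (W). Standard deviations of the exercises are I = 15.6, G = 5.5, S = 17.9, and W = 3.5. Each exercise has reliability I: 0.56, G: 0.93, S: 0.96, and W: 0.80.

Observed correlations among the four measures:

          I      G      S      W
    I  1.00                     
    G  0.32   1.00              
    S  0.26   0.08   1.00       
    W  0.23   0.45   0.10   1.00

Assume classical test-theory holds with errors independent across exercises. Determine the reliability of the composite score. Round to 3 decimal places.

Var(I+G+S+W) = 15.6² + 5.5² + 17.9² + 3.5² + 2·[15.6·5.5·0.32 + 15.6·17.9·0.26 + 15.6·3.5·0.23 + 5.5·17.9·0.08 + 5.5·3.5·0.45 + 17.9·3.5·0.10] = 606.27 + 270.84 = 877.11.
Because errors are independent across components, Cov(Tᵢ,Tⱼ) = Cov(Xᵢ,Xⱼ); the off-diagonal part of the true-score variance is the same as above.
True-score variance = [15.6²·0.56 + 5.5²·0.93 + 17.9²·0.96 + 3.5²·0.80] + 270.84 = 481.808 + 270.84 = 752.647.
Reliability = 752.647 / 877.11 = 0.858.

0.858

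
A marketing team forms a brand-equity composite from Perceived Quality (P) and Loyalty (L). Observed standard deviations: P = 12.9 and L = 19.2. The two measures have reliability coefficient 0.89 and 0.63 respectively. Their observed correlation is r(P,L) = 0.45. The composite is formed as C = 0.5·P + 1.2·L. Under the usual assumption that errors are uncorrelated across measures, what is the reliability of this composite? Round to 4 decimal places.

0.7154

Var(C) = 0.5²·12.9² + 1.2²·19.2² + 2·[0.6·12.9·19.2·0.45] = 572.444 + 133.747 = 706.191.
Under uncorrelated errors the observed covariances equal the true-score covariances, so only the own-variance terms attenuate.
True-score variance = [0.5²·12.9²·0.89 + 1.2²·19.2²·0.63] + 133.747 = 371.456 + 133.747 = 505.204.
Reliability = 505.204 / 706.191 = 0.7154.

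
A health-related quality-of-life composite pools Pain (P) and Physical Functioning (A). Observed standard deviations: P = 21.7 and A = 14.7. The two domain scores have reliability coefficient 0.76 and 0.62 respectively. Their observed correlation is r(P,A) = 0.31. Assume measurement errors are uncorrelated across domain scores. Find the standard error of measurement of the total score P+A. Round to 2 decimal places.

13.97

Var(total) = 686.98 + 197.774 = 884.754.
True-score variance = 491.852 + 197.774 = 689.626, so reliability = 0.7795.
Error variance = 884.754 − 689.626 = 195.128; SEM = √195.128 = 13.97.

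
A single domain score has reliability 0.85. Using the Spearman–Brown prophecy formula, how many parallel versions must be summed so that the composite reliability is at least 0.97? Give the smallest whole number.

6

k ≥ ρ*(1−ρ₁)/(ρ₁(1−ρ*)) = 0.97·0.15 / (0.85·0.03) = 5.706.
Smallest integer k = 6.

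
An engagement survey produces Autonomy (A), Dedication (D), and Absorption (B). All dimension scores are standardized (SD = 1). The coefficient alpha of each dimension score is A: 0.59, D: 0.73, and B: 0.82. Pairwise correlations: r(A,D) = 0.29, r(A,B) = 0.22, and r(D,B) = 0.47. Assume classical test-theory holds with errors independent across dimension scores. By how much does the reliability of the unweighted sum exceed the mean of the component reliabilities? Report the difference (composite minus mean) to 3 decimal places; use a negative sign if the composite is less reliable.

Var(sum) = 3 + 1.96 = 4.96; true-score variance = 2.14 + 1.96 = 4.1; composite reliability = 0.8266.
Mean component reliability = 0.7133.
Difference = 0.8266 − 0.7133 = 0.113.

0.113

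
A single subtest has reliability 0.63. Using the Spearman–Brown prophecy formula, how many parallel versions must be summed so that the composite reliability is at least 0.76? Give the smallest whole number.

k ≥ ρ*(1−ρ₁)/(ρ₁(1−ρ*)) = 0.76·0.37 / (0.63·0.24) = 1.860.
Smallest integer k = 2.

2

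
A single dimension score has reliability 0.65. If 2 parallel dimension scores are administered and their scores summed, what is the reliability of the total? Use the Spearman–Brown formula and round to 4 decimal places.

ρ_k = kρ / (1 + (k−1)ρ) = 2·0.65 / (1 + 1·0.65) = 1.300 / 1.650 = 0.7879.

0.7879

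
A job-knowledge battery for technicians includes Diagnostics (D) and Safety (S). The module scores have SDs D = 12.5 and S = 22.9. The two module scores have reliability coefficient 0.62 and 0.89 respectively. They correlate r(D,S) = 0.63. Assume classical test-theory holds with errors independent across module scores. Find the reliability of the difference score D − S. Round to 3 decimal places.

Var(D−S) = 12.5² + 22.9² − 2·12.5·22.9·0.63 = 680.66 − 360.675 = 319.985.
With uncorrelated errors the cross-covariances are all true-score covariance, so they carry over unchanged; only the diagonal terms shrink to ρᵢσᵢ².
True-score variance = [12.5²·0.62 + 22.9²·0.89] − 360.675 = 563.6 − 360.675 = 202.925.
Reliability = 202.925 / 319.985 = 0.634.

0.634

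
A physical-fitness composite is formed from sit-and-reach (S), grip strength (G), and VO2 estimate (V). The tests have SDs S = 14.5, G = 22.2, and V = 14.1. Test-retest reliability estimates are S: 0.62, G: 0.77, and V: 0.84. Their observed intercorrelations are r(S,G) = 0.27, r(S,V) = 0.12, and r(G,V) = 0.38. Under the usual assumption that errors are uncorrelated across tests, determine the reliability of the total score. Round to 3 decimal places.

Var(S+G+V) = 14.5² + 22.2² + 14.1² + 2·[14.5·22.2·0.27 + 14.5·14.1·0.12 + 22.2·14.1·0.38] = 901.9 + 460.789 = 1362.69.
Because errors are independent across components, Cov(Tᵢ,Tⱼ) = Cov(Xᵢ,Xⱼ); the off-diagonal part of the true-score variance is the same as above.
True-score variance = [14.5²·0.62 + 22.2²·0.77 + 14.1²·0.84] + 460.789 = 676.842 + 460.789 = 1137.63.
Reliability = 1137.63 / 1362.69 = 0.835.

0.835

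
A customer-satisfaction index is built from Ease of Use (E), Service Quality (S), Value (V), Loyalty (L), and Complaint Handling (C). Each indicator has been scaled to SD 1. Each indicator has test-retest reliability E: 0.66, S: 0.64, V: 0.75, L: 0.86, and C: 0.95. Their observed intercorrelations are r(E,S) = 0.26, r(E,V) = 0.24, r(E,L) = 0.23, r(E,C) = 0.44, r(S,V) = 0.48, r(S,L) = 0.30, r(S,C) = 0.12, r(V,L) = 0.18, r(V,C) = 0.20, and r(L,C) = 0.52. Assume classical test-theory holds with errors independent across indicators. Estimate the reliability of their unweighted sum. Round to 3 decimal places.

0.896

Var(E+S+V+L+C) = 5 + 2·[0.26 + 0.24 + 0.23 + 0.44 + 0.48 + 0.30 + 0.12 + 0.18 + 0.20 + 0.52] = 5 + 5.94 = 10.94.
Under uncorrelated errors the observed covariances equal the true-score covariances, so only the own-variance terms attenuate.
True-score variance = [0.66 + 0.64 + 0.75 + 0.86 + 0.95] + 5.94 = 3.86 + 5.94 = 9.8.
Reliability = 9.8 / 10.94 = 0.896.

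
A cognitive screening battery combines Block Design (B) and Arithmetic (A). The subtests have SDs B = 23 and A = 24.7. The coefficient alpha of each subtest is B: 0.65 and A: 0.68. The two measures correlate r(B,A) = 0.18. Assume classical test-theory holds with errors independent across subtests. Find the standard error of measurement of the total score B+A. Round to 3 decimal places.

19.503

Var(total) = 1139.09 + 204.516 = 1343.61.
True-score variance = 758.711 + 204.516 = 963.227, so reliability = 0.7169.
Error variance = 1343.61 − 963.227 = 380.379; SEM = √380.379 = 19.503.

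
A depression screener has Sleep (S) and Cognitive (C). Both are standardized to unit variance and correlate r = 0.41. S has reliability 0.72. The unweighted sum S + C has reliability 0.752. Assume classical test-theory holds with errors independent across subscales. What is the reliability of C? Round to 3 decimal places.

Var(S+C) = 2 + 2·0.41 = 2.820.
True-score variance = ρ_S + ρ_C + 2·0.41, so 0.752 = (0.72 + ρ_C + 0.82) / 2.820.
ρ_C = 0.752·2.820 − 0.72 − 0.82 = 0.581.

0.581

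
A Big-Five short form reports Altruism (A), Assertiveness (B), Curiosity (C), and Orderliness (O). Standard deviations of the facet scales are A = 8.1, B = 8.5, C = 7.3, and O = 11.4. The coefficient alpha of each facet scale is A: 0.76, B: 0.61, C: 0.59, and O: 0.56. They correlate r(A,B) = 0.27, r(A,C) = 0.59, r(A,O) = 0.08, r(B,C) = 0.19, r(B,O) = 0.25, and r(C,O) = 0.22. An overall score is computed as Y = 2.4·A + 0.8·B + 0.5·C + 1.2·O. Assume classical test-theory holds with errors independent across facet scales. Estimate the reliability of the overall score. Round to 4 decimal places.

Var(Y) = 2.4²·8.1² + 0.8²·8.5² + 0.5²·7.3² + 1.2²·11.4² + 2·[1.92·8.1·8.5·0.27 + 1.2·8.1·7.3·0.59 + 2.88·8.1·11.4·0.08 + 0.4·8.5·7.3·0.19 + 0.96·8.5·11.4·0.25 + 0.6·7.3·11.4·0.22] = 624.619 + 275.576 = 900.194.
With uncorrelated errors the cross-covariances are all true-score covariance, so they carry over unchanged; only the diagonal terms shrink to ρᵢσᵢ².
True-score variance = [2.4²·8.1²·0.76 + 0.8²·8.5²·0.61 + 0.5²·7.3²·0.59 + 1.2²·11.4²·0.56] + 275.576 = 428.081 + 275.576 = 703.656.
Reliability = 703.656 / 900.194 = 0.7817.

0.7817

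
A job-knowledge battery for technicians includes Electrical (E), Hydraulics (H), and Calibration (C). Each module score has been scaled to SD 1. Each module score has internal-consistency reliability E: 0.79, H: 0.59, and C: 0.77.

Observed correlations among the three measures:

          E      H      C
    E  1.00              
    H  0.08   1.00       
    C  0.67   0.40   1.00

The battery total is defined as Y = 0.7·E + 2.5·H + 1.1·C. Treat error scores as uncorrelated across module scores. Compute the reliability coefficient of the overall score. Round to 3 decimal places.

0.743

Var(Y) = 0.7² + 2.5² + 1.1² + 2·[1.75·0.08 + 0.77·0.67 + 2.75·0.40] = 7.95 + 3.5118 = 11.4618.
Under uncorrelated errors the observed covariances equal the true-score covariances, so only the own-variance terms attenuate.
True-score variance = [0.7²·0.79 + 2.5²·0.59 + 1.1²·0.77] + 3.5118 = 5.0063 + 3.5118 = 8.5181.
Reliability = 8.5181 / 11.4618 = 0.743.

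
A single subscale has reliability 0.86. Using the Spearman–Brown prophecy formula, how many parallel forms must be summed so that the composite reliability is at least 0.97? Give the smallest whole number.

6

k ≥ ρ*(1−ρ₁)/(ρ₁(1−ρ*)) = 0.97·0.14 / (0.86·0.03) = 5.264.
Smallest integer k = 6.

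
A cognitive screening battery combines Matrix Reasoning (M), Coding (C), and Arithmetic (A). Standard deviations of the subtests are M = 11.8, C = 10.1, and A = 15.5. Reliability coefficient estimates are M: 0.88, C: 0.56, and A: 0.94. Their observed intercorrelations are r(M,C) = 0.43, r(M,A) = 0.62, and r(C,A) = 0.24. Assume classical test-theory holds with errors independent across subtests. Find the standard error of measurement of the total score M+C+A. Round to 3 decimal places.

8.718

Var(total) = 481.5 + 404.435 = 885.935.
True-score variance = 405.492 + 404.435 = 809.927, so reliability = 0.9142.
Error variance = 885.935 − 809.927 = 76.0082; SEM = √76.0082 = 8.718.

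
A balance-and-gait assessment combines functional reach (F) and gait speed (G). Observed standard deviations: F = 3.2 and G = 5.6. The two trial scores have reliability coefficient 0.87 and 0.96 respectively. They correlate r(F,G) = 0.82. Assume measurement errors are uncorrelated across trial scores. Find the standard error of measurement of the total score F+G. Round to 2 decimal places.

Var(total) = 41.6 + 29.3888 = 70.9888.
True-score variance = 39.0144 + 29.3888 = 68.4032, so reliability = 0.9636.
Error variance = 70.9888 − 68.4032 = 2.5856; SEM = √2.5856 = 1.61.

1.61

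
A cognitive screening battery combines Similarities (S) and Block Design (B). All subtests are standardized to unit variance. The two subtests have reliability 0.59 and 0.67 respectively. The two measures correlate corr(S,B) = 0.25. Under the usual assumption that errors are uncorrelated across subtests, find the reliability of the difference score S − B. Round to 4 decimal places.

Var(S−B) = 1 + 1 − 2·0.25 = 2 − 0.5 = 1.5.
Under uncorrelated errors the observed covariances equal the true-score covariances, so only the own-variance terms attenuate.
True-score variance = [0.59 + 0.67] − 0.5 = 1.26 − 0.5 = 0.76.
Reliability = 0.76 / 1.5 = 0.5067.

0.5067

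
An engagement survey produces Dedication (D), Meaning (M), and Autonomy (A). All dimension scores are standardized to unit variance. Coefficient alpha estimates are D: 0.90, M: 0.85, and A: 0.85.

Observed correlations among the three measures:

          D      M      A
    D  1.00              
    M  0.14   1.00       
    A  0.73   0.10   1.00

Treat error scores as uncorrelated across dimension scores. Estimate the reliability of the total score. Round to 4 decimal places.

0.9190

Var(D+M+A) = 3 + 2·[0.14 + 0.73 + 0.10] = 3 + 1.94 = 4.94.
Under uncorrelated errors the observed covariances equal the true-score covariances, so only the own-variance terms attenuate.
True-score variance = [0.90 + 0.85 + 0.85] + 1.94 = 2.6 + 1.94 = 4.54.
Reliability = 4.54 / 4.94 = 0.9190.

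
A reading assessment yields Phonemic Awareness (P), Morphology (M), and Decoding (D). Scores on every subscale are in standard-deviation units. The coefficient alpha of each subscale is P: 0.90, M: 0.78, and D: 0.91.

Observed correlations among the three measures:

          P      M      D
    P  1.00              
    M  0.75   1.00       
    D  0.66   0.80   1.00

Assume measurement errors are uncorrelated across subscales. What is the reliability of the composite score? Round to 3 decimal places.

0.945

Var(P+M+D) = 3 + 2·[0.75 + 0.66 + 0.80] = 3 + 4.42 = 7.42.
Because errors are independent across components, Cov(Tᵢ,Tⱼ) = Cov(Xᵢ,Xⱼ); the off-diagonal part of the true-score variance is the same as above.
True-score variance = [0.90 + 0.78 + 0.91] + 4.42 = 2.59 + 4.42 = 7.01.
Reliability = 7.01 / 7.42 = 0.945.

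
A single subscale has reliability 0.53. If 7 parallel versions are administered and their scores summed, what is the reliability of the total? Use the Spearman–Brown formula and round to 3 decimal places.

0.888

ρ_k = kρ / (1 + (k−1)ρ) = 7·0.53 / (1 + 6·0.53) = 3.710 / 4.180 = 0.888.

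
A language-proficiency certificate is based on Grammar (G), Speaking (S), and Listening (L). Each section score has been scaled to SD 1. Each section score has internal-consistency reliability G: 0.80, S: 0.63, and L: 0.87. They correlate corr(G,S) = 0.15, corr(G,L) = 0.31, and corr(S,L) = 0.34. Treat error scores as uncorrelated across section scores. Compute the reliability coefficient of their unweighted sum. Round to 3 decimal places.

0.848

Var(G+S+L) = 3 + 2·[0.15 + 0.31 + 0.34] = 3 + 1.6 = 4.6.
With uncorrelated errors the cross-covariances are all true-score covariance, so they carry over unchanged; only the diagonal terms shrink to ρᵢσᵢ².
True-score variance = [0.80 + 0.63 + 0.87] + 1.6 = 2.3 + 1.6 = 3.9.
Reliability = 3.9 / 4.6 = 0.848.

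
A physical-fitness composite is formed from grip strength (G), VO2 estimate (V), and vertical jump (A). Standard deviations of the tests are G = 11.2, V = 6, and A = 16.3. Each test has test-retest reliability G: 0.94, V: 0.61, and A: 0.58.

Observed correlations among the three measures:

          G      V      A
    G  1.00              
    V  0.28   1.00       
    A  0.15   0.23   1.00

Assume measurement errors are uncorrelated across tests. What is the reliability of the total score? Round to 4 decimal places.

0.7641

Var(G+V+A) = 11.2² + 6² + 16.3² + 2·[11.2·6·0.28 + 11.2·16.3·0.15 + 6·16.3·0.23] = 427.13 + 137.388 = 564.518.
Under uncorrelated errors the observed covariances equal the true-score covariances, so only the own-variance terms attenuate.
True-score variance = [11.2²·0.94 + 6²·0.61 + 16.3²·0.58] + 137.388 = 293.974 + 137.388 = 431.362.
Reliability = 431.362 / 564.518 = 0.7641.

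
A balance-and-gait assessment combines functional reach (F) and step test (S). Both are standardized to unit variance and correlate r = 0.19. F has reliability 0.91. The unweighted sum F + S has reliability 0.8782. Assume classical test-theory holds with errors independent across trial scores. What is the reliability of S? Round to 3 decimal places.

Var(F+S) = 2 + 2·0.19 = 2.380.
True-score variance = ρ_F + ρ_S + 2·0.19, so 0.8782 = (0.91 + ρ_S + 0.38) / 2.380.
ρ_S = 0.8782·2.380 − 0.91 − 0.38 = 0.800.

0.800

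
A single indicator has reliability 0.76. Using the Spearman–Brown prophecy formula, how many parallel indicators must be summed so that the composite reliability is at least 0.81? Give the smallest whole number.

k ≥ ρ*(1−ρ₁)/(ρ₁(1−ρ*)) = 0.81·0.24 / (0.76·0.19) = 1.346.
Smallest integer k = 2.

2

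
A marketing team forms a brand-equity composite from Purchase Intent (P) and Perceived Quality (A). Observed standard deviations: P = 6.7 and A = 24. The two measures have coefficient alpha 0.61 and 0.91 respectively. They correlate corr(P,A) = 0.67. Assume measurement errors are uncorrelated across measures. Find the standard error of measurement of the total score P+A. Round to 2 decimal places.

8.33

Var(total) = 620.89 + 215.472 = 836.362.
True-score variance = 551.543 + 215.472 = 767.015, so reliability = 0.9171.
Error variance = 836.362 − 767.015 = 69.3471; SEM = √69.3471 = 8.33.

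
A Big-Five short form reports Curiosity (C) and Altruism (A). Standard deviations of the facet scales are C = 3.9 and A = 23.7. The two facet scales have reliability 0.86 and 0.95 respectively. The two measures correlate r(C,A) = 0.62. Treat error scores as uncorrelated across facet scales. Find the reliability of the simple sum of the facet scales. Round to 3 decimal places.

Var(C+A) = 3.9² + 23.7² + 2·[3.9·23.7·0.62] = 576.9 + 114.613 = 691.513.
Because errors are independent across components, Cov(Tᵢ,Tⱼ) = Cov(Xᵢ,Xⱼ); the off-diagonal part of the true-score variance is the same as above.
True-score variance = [3.9²·0.86 + 23.7²·0.95] + 114.613 = 546.686 + 114.613 = 661.299.
Reliability = 661.299 / 691.513 = 0.956.

0.956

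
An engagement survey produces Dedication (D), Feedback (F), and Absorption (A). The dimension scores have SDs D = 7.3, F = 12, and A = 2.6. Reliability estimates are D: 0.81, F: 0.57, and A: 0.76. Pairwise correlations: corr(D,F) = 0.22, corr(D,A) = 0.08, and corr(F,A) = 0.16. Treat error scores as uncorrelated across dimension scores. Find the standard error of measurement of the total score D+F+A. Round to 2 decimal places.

Var(total) = 204.05 + 51.5648 = 255.615.
True-score variance = 130.382 + 51.5648 = 181.947, so reliability = 0.7118.
Error variance = 255.615 − 181.947 = 73.6675; SEM = √73.6675 = 8.58.

8.58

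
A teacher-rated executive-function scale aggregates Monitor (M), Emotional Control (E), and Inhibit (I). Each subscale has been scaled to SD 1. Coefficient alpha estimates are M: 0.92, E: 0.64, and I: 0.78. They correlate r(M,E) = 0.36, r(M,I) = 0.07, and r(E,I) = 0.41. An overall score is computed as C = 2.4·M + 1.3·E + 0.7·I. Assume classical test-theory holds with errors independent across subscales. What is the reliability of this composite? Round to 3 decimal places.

Var(C) = 2.4² + 1.3² + 0.7² + 2·[3.12·0.36 + 1.68·0.07 + 0.91·0.41] = 7.94 + 3.2278 = 11.1678.
With uncorrelated errors the cross-covariances are all true-score covariance, so they carry over unchanged; only the diagonal terms shrink to ρᵢσᵢ².
True-score variance = [2.4²·0.92 + 1.3²·0.64 + 0.7²·0.78] + 3.2278 = 6.763 + 3.2278 = 9.9908.
Reliability = 9.9908 / 11.1678 = 0.895.

0.895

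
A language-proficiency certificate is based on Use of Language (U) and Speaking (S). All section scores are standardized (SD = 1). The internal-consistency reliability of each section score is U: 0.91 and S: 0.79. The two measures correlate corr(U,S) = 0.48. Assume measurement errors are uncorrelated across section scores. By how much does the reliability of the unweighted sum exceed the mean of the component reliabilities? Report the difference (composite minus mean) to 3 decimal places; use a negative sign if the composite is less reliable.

0.049

Var(sum) = 2 + 0.96 = 2.96; true-score variance = 1.7 + 0.96 = 2.66; composite reliability = 0.8986.
Mean component reliability = 0.8500.
Difference = 0.8986 − 0.8500 = 0.049.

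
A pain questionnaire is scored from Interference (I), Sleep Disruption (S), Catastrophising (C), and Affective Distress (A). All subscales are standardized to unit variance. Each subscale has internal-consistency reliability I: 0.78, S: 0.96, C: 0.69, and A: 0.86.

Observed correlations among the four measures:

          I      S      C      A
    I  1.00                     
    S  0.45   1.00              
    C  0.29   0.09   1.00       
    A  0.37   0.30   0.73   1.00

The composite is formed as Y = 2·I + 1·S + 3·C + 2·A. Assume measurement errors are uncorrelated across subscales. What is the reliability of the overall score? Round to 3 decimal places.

Var(Y) = 2² + 1 + 3² + 2² + 2·[2·0.45 + 6·0.29 + 4·0.37 + 3·0.09 + 2·0.30 + 6·0.73] = 18 + 18.74 = 36.74.
Because errors are independent across components, Cov(Tᵢ,Tⱼ) = Cov(Xᵢ,Xⱼ); the off-diagonal part of the true-score variance is the same as above.
True-score variance = [2²·0.78 + 0.96 + 3²·0.69 + 2²·0.86] + 18.74 = 13.73 + 18.74 = 32.47.
Reliability = 32.47 / 36.74 = 0.884.

0.884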